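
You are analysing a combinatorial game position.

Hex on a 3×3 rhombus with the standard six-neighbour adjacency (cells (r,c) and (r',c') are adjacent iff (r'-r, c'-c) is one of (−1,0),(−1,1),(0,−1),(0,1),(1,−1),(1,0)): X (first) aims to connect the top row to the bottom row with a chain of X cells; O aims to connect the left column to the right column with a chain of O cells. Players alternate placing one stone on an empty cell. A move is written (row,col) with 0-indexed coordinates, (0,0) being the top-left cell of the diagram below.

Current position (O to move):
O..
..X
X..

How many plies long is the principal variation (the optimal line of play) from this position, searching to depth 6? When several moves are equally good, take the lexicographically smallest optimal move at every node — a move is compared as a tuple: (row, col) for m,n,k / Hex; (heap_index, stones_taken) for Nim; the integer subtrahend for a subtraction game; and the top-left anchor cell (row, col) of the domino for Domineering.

p1 O@[O../..X/X..]: (0,1)[OO./..X/X..]-1* (0,2)[O.O/..X/X..]-1 (1,0)[O../O.X/X..]-1 (1,1)[O../.OX/X..]-1 (2,1)[O../..X/XO.]-1 (2,2)[O../..X/X.O]-1
p2 X@[OO./..X/X..]: (0,2)[OOX/..X/X..]+1* (1,0)[OO./X.X/X..]-1 (1,1)[OO./.XX/X..]-1 (2,1)[OO./..X/XX.]-1 (2,2)[OO./..X/X.X]-1
p3 O@[OOX/..X/X..]: (1,0)[OOX/O.X/X..]-1* (1,1)[OOX/.OX/X..]-1 (2,1)[OOX/..X/XO.]-1 (2,2)[OOX/..X/X.O]-1
p4 X@[OOX/O.X/X..]: (1,1)[OOX/OXX/X..]+1* (2,1)[OOX/O.X/XX.]+1 (2,2)[OOX/O.X/X.X]+1
p5 O@[OOX/OXX/X..] terminal -1; root [O../..X/X..] d6

PV length from [O../..X/X..]: 4 plies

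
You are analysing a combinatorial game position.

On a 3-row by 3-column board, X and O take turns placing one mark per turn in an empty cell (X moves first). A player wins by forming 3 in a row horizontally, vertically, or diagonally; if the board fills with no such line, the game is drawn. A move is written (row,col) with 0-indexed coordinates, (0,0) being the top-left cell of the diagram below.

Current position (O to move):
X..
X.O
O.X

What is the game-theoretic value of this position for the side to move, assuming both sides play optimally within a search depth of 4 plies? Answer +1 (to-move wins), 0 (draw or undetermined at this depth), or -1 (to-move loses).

[X../X.O/O.X] O move#1: (0,1):-1/XO./X.O/O.X, (0,2):-1/X.O/X.O/O.X, (1,1):+0/X../XOO/O.X*, (2,1):-1/X../X.O/OOX
[X../XOO/O.X] X move#2: (0,1):-1/XX./XOO/O.X, (0,2):+0/X.X/XOO/O.X*, (2,1):-1/X../XOO/OXX
[X.X/XOO/O.X] O move#3: (0,1):+0/XOX/XOO/O.X*, (2,1):-1/X.X/XOO/OOX
[XOX/XOO/O.X] X move#4: (2,1):+0/XOX/XOO/OXX*
[XOX/XOO/OXX] end (terminal +0, O#5); searched X../X.O/O.X to 4

value(X../X.O/O.X, O) = 0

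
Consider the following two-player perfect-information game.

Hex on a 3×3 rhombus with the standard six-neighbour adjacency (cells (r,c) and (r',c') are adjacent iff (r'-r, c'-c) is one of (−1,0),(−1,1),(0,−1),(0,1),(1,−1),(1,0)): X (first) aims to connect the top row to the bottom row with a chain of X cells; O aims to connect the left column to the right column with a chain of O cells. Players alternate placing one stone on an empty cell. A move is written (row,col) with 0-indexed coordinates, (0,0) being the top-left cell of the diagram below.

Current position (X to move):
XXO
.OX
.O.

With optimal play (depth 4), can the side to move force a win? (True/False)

X winning at [XXO/.OX/.O.]: False

[XXO/.OX/.O.] X move#1: (1,0):-1/XXO/XOX/.O.*, (2,0):-1/XXO/.OX/XO., (2,2):-1/XXO/.OX/.OX
[XXO/XOX/.O.] O move#2: (2,0):+1/XXO/XOX/OO.*, (2,2):-1/XXO/XOX/.OO
[XXO/XOX/OO.] end (terminal -1, X#3); searched XXO/.OX/.O. to 4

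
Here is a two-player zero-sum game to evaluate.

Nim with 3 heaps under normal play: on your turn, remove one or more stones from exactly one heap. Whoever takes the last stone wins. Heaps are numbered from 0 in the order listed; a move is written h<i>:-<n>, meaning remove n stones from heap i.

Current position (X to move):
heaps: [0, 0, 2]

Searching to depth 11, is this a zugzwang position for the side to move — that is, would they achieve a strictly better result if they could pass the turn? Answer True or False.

ply 1, X at (0,0,2) | h2:-1=-1→(0,0,1); h2:-2=+1→(0,0,0)*
ply 2: (0,0,0) is terminal -1 (O); from (0,0,2) depth 11
if X skipped the turn, O would face:
~ ply 1, O at (0,0,2) | h2:-1=-1→(0,0,1); h2:-2=+1→(0,0,0)*
~ ply 2: (0,0,0) is terminal -1 (X); from (0,0,2) depth 11
compare (X): move=+1 vs pass=-1

zugzwang((0,0,2), X) = False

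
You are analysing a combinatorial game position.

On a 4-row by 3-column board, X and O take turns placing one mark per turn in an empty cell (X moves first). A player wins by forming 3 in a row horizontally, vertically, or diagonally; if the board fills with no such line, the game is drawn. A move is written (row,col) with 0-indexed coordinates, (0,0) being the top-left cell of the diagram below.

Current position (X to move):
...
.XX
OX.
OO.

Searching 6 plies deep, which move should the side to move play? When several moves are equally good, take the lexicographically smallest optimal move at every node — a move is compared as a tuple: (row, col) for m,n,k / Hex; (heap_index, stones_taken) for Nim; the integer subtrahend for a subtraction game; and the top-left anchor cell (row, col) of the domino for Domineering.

X's best at [.../.XX/OX./OO.]: (0,1)

p1 X@[.../.XX/OX./OO.]: (0,0)[X../.XX/OX./OO.]-1 (0,1)[.X./.XX/OX./OO.]+1* (0,2)[..X/.XX/OX./OO.]-1 (1,0)[.../XXX/OX./OO.]+1 (2,2)[.../.XX/OXX/OO.]-1 (3,2)[.../.XX/OX./OOX]-1
p2 O@[.X./.XX/OX./OO.] terminal -1; root [.../.XX/OX./OO.] d6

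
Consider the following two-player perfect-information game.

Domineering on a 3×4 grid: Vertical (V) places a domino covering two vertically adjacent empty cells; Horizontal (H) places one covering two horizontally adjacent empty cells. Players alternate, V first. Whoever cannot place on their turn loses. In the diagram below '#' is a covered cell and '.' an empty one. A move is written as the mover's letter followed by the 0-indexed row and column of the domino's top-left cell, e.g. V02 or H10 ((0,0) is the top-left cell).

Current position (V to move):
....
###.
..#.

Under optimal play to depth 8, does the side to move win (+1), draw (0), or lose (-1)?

[..../###./..#.] V move#1: V03:-1/...#/####/..#.*, V13:-1/..../####/..##
[...#/####/..#.] H move#2: H00:+1/##.#/####/..#.*, H01:+1/.###/####/..#., H20:+1/...#/####/###.
[##.#/####/..#.] end (terminal -1, V#3); searched ..../###./..#. to 8

value(..../###./..#., V) = -1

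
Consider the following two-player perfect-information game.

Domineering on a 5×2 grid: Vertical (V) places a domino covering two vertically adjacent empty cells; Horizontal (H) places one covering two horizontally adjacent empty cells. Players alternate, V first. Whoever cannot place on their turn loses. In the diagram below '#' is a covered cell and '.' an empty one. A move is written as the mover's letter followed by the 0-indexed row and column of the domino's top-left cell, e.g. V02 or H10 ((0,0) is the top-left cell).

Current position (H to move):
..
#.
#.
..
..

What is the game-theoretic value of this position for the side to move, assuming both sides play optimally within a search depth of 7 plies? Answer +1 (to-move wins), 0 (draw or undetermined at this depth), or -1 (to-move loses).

p1 H@[../#./#./../..]: H00[##/#./#./../..]-1 H30[../#./#./##/..]+1* H40[../#./#./../##]+1
p2 V@[../#./#./##/..]: V01[.#/##/#./##/..]-1* V11[../##/##/##/..]-1
p3 H@[.#/##/#./##/..]: H40[.#/##/#./##/##]+1*
p4 V@[.#/##/#./##/##] terminal -1; root [../#./#./../..] d7

value(../#./#./../.., H) = +1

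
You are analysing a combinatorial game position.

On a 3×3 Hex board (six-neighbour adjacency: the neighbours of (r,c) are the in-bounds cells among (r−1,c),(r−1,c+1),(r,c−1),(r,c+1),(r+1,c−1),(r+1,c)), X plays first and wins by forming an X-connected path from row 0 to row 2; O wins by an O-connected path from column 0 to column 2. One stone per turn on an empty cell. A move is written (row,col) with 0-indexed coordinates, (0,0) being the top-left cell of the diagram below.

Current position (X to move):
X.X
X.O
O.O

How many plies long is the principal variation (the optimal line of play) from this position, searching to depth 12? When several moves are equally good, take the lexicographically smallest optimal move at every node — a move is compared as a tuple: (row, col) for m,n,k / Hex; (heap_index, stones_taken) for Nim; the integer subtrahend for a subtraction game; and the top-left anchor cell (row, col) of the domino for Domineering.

ply 1, X at X.X/X.O/O.O | (0,1)=-1→XXX/X.O/O.O*; (1,1)=-1→X.X/XXO/O.O; (2,1)=-1→X.X/X.O/OXO
ply 2, O at XXX/X.O/O.O | (1,1)=+1→XXX/XOO/O.O*; (2,1)=+1→XXX/X.O/OOO
ply 3: XXX/XOO/O.O is terminal -1 (X); from X.X/X.O/O.O depth 12

PV length from [X.X/X.O/O.O]: 2 plies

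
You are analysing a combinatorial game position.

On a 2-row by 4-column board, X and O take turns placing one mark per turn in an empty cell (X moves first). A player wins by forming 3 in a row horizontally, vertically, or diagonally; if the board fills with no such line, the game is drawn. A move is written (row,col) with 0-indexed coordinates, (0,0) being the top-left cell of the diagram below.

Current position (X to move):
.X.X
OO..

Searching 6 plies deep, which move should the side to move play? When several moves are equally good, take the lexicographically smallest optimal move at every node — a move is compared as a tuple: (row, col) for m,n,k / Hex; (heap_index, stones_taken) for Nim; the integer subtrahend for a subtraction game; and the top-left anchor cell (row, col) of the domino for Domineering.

p1 X@[.X.X/OO..]: (0,0)[XX.X/OO..]-1 (0,2)[.XXX/OO..]+1* (1,2)[.X.X/OOX.]+0 (1,3)[.X.X/OO.X]-1
p2 O@[.XXX/OO..] terminal -1; root [.X.X/OO..] d6

X's best at [.X.X/OO..]: (0,2)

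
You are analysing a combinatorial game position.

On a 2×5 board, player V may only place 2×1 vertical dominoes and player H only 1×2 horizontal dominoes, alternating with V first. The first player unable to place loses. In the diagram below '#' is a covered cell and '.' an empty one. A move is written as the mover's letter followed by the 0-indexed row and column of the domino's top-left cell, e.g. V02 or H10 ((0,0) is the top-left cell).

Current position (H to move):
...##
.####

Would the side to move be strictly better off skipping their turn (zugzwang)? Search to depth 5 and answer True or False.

p1 H@[...##/.####]: H00[##.##/.####]+1* H01[.####/.####]-1
p2 V@[##.##/.####] terminal -1; root [...##/.####] d5
suppose H passes — search the same position with V to move:
pass> p1 V@[...##/.####]: V00[#..##/#####]-1*
pass> p2 H@[#..##/#####]: H01[#####/#####]+1*
pass> p3 V@[#####/#####] terminal -1; root [...##/.####] d5
for H: play +1, pass +1

zugzwang(...##/.####, H) = False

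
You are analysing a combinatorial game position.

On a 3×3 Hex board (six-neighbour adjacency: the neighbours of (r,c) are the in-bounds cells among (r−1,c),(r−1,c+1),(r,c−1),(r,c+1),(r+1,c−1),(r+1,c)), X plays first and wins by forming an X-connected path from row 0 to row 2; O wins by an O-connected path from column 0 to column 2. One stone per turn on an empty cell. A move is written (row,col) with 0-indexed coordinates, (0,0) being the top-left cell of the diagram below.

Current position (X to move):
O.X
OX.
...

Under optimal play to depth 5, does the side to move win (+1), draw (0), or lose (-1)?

ply 1, X at O.X/OX./... | (0,1)=+1→OXX/OX./...*; (1,2)=+1→O.X/OXX/...; (2,0)=+1→O.X/OX./X..; (2,1)=+1→O.X/OX./.X.; (2,2)=+1→O.X/OX./..X
ply 2, O at OXX/OX./... | (1,2)=-1→OXX/OXO/...*; (2,0)=-1→OXX/OX./O..; (2,1)=-1→OXX/OX./.O.; (2,2)=-1→OXX/OX./..O
ply 3, X at OXX/OXO/... | (2,0)=+1→OXX/OXO/X..*; (2,1)=+1→OXX/OXO/.X.; (2,2)=+1→OXX/OXO/..X
ply 4: OXX/OXO/X.. is terminal -1 (O); from O.X/OX./... depth 5

value(O.X/OX./..., X) = +1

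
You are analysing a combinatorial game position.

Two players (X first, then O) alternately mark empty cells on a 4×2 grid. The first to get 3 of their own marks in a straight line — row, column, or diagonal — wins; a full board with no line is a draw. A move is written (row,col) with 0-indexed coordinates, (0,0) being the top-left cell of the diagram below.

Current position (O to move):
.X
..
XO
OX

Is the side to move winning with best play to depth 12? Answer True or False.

[.X/../XO/OX] O move#1: (0,0):+0/OX/../XO/OX*, (1,0):+0/.X/O./XO/OX, (1,1):+0/.X/.O/XO/OX
[OX/../XO/OX] X move#2: (1,0):+0/OX/X./XO/OX*, (1,1):+0/OX/.X/XO/OX
[OX/X./XO/OX] O move#3: (1,1):+0/OX/XO/XO/OX*
[OX/XO/XO/OX] end (terminal +0, X#4); searched .X/../XO/OX to 12

O winning at [.X/../XO/OX]: False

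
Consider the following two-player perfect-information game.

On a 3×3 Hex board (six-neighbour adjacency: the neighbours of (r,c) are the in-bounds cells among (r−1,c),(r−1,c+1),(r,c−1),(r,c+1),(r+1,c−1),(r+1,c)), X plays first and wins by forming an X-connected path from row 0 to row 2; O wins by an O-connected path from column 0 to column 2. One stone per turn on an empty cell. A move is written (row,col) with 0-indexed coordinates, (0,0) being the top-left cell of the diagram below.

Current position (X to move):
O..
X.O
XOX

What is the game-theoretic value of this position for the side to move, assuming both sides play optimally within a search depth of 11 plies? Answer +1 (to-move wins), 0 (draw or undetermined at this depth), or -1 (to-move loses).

ply 1, X at O../X.O/XOX | (0,1)=+1→OX./X.O/XOX*; (0,2)=+1→O.X/X.O/XOX; (1,1)=+1→O../XXO/XOX
ply 2: OX./X.O/XOX is terminal -1 (O); from O../X.O/XOX depth 11

value(O../X.O/XOX, X) = +1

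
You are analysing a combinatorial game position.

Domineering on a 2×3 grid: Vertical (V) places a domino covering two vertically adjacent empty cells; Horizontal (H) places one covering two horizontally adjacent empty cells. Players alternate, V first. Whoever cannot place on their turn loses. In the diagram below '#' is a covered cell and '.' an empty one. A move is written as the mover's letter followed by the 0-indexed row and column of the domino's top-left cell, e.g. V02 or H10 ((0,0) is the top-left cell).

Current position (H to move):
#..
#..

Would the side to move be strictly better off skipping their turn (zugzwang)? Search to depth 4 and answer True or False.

zugzwang(#../#.., H) = False

[#../#..] H move#1: H01:+1/###/#..*, H11:+1/#../###
[###/#..] end (terminal -1, V#2); searched #../#.. to 4
if H skipped the turn, V would face:
~ [#../#..] V move#1: V01:+1/##./##.*, V02:+1/#.#/#.#
~ [##./##.] end (terminal -1, H#2); searched #../#.. to 4
compare (H): move=+1 vs pass=-1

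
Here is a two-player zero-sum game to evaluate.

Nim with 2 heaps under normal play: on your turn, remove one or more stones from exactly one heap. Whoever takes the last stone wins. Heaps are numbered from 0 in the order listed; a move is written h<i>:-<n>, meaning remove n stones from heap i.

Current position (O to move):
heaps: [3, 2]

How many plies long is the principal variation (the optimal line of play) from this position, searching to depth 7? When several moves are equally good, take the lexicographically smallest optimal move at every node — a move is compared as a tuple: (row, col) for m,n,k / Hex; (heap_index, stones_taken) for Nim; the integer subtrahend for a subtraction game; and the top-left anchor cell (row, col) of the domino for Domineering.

[(3,2)] O move#1: h0:-1:+1/(2,2)*, h0:-2:-1/(1,2), h0:-3:-1/(0,2), h1:-1:-1/(3,1), h1:-2:-1/(3,0)
[(2,2)] X move#2: h0:-1:-1/(1,2)*, h0:-2:-1/(0,2), h1:-1:-1/(2,1), h1:-2:-1/(2,0)
[(1,2)] O move#3: h0:-1:-1/(0,2), h1:-1:+1/(1,1)*, h1:-2:-1/(1,0)
[(1,1)] X move#4: h0:-1:-1/(0,1)*, h1:-1:-1/(1,0)
[(0,1)] O move#5: h1:-1:+1/(0,0)*
[(0,0)] end (terminal -1, X#6); searched (3,2) to 7

PV length from [(3,2)]: 5 plies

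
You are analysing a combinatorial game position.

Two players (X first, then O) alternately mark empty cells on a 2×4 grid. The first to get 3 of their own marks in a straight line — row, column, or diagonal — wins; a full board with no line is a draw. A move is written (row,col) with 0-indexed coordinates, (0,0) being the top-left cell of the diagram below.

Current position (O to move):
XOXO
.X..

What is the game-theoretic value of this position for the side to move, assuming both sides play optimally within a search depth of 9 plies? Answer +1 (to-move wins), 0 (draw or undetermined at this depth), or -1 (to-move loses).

value(XOXO/.X.., O) = 0

ply 1, O at XOXO/.X.. | (1,0)=+0→XOXO/OX..*; (1,2)=+0→XOXO/.XO.; (1,3)=+0→XOXO/.X.O
ply 2, X at XOXO/OX.. | (1,2)=+0→XOXO/OXX.*; (1,3)=+0→XOXO/OX.X
ply 3, O at XOXO/OXX. | (1,3)=+0→XOXO/OXXO*
ply 4: XOXO/OXXO is terminal +0 (X); from XOXO/.X.. depth 9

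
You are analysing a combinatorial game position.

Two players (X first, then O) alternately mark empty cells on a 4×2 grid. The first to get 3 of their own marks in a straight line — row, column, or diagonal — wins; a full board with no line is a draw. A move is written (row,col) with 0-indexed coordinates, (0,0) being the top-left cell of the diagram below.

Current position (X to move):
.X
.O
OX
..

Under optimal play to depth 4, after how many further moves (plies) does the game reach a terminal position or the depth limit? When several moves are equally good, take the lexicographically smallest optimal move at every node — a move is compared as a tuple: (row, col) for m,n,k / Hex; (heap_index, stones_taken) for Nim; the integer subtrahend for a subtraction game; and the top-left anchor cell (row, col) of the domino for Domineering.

PV length from [.X/.O/OX/..]: 4 plies

ply 1, X at .X/.O/OX/.. | (0,0)=+0→XX/.O/OX/..*; (1,0)=+0→.X/XO/OX/..; (3,0)=+0→.X/.O/OX/X.; (3,1)=-1→.X/.O/OX/.X
ply 2, O at XX/.O/OX/.. | (1,0)=+0→XX/OO/OX/..*; (3,0)=+0→XX/.O/OX/O.; (3,1)=+0→XX/.O/OX/.O
ply 3, X at XX/OO/OX/.. | (3,0)=+0→XX/OO/OX/X.*; (3,1)=-1→XX/OO/OX/.X
ply 4, O at XX/OO/OX/X. | (3,1)=+0→XX/OO/OX/XO*
ply 5: XX/OO/OX/XO is terminal +0 (X); from .X/.O/OX/.. depth 4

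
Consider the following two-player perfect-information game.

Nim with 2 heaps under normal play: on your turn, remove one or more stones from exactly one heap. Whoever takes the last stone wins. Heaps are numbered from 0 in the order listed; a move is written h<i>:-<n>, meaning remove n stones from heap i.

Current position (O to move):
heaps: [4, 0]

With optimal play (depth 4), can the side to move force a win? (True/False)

p1 O@[(4,0)]: h0:-1[(3,0)]-1 h0:-2[(2,0)]-1 h0:-3[(1,0)]-1 h0:-4[(0,0)]+1*
p2 X@[(0,0)] terminal -1; root [(4,0)] d4

O winning at [(4,0)]: True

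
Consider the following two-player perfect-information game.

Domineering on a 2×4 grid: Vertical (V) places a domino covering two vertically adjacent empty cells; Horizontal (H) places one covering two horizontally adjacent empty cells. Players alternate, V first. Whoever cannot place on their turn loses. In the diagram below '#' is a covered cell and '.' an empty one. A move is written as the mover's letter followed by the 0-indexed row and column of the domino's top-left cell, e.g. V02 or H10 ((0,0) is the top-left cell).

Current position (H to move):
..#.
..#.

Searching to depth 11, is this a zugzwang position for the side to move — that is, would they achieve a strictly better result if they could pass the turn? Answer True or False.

[..#./..#.] H move#1: H00:+1/###./..#.*, H10:+1/..#./###.
[###./..#.] V move#2: V03:-1/####/..##*
[####/..##] H move#3: H10:+1/####/####*
[####/####] end (terminal -1, V#4); searched ..#./..#. to 11
suppose H passes — search the same position with V to move:
pass> [..#./..#.] V move#1: V00:+1/#.#./#.#.*, V01:+1/.##./.##., V03:-1/..##/..##
pass> [#.#./#.#.] end (terminal -1, H#2); searched ..#./..#. to 11
for H: play +1, pass -1

zugzwang(..#./..#., H) = False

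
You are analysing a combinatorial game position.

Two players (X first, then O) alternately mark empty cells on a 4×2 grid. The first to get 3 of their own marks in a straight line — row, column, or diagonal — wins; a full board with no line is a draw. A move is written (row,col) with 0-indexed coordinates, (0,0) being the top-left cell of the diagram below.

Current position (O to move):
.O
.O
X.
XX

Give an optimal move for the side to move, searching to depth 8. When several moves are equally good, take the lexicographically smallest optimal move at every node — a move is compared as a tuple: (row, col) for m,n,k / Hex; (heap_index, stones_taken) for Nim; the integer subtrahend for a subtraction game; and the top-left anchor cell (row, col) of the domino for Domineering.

ply 1, O at .O/.O/X./XX | (0,0)=-1→OO/.O/X./XX; (1,0)=+0→.O/OO/X./XX; (2,1)=+1→.O/.O/XO/XX*
ply 2: .O/.O/XO/XX is terminal -1 (X); from .O/.O/X./XX depth 8

O's best at [.O/.O/X./XX]: (2,1)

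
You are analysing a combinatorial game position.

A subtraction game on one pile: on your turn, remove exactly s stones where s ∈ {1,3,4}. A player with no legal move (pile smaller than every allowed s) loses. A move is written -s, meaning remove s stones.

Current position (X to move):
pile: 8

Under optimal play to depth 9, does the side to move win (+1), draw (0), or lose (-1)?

value(8, X) = +1

[8] X move#1: -1:+1/7*, -3:-1/5, -4:-1/4
[7] O move#2: -1:-1/6*, -3:-1/4, -4:-1/3
[6] X move#3: -1:-1/5, -3:-1/3, -4:+1/2*
[2] O move#4: -1:-1/1*
[1] X move#5: -1:+1/0*
[0] end (terminal -1, O#6); searched 8 to 9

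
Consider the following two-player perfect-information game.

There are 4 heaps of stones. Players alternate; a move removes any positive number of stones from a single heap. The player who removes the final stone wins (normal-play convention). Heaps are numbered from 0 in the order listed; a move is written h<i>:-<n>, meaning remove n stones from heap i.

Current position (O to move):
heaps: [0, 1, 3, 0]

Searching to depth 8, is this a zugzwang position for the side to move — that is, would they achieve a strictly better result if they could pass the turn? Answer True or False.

zugzwang((0,1,3,0), O) = False

ply 1, O at (0,1,3,0) | h1:-1=-1→(0,0,3,0); h2:-1=-1→(0,1,2,0); h2:-2=+1→(0,1,1,0)*; h2:-3=-1→(0,1,0,0)
ply 2, X at (0,1,1,0) | h1:-1=-1→(0,0,1,0)*; h2:-1=-1→(0,1,0,0)
ply 3, O at (0,0,1,0) | h2:-1=+1→(0,0,0,0)*
ply 4: (0,0,0,0) is terminal -1 (X); from (0,1,3,0) depth 8
suppose O passes — search the same position with X to move:
pass> ply 1, X at (0,1,3,0) | h1:-1=-1→(0,0,3,0); h2:-1=-1→(0,1,2,0); h2:-2=+1→(0,1,1,0)*; h2:-3=-1→(0,1,0,0)
pass> ply 2, O at (0,1,1,0) | h1:-1=-1→(0,0,1,0)*; h2:-1=-1→(0,1,0,0)
pass> ply 3, X at (0,0,1,0) | h2:-1=+1→(0,0,0,0)*
pass> ply 4: (0,0,0,0) is terminal -1 (O); from (0,1,3,0) depth 8
for O: play +1, pass -1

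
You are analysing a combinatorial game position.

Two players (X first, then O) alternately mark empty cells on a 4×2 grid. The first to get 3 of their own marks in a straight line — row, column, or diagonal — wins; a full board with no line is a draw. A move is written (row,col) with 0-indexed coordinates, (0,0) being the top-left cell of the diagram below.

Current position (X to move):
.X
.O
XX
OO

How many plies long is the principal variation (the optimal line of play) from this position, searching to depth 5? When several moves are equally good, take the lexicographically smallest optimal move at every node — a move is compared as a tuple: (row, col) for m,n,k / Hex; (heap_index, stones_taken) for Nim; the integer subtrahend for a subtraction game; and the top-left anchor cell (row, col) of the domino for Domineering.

ply 1, X at .X/.O/XX/OO | (0,0)=+0→XX/.O/XX/OO*; (1,0)=+0→.X/XO/XX/OO
ply 2, O at XX/.O/XX/OO | (1,0)=+0→XX/OO/XX/OO*
ply 3: XX/OO/XX/OO is terminal +0 (X); from .X/.O/XX/OO depth 5

PV length from [.X/.O/XX/OO]: 2 plies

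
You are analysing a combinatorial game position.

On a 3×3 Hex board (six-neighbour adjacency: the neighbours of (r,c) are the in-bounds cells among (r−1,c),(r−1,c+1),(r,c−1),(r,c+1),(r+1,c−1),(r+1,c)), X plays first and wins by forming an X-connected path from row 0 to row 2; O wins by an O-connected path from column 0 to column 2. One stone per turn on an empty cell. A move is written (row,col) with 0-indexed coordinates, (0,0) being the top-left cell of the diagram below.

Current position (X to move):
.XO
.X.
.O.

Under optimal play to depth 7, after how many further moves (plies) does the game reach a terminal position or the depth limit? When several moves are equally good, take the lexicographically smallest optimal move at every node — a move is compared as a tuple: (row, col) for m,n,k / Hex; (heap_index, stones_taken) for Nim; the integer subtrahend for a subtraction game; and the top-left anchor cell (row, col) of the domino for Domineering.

PV length from [.XO/.X./.O.]: 5 plies

ply 1, X at .XO/.X./.O. | (0,0)=-1→XXO/.X./.O.; (1,0)=-1→.XO/XX./.O.; (1,2)=+1→.XO/.XX/.O.*; (2,0)=+1→.XO/.X./XO.; (2,2)=+1→.XO/.X./.OX
ply 2, O at .XO/.XX/.O. | (0,0)=-1→OXO/.XX/.O.*; (1,0)=-1→.XO/OXX/.O.; (2,0)=-1→.XO/.XX/OO.; (2,2)=-1→.XO/.XX/.OO
ply 3, X at OXO/.XX/.O. | (1,0)=+1→OXO/XXX/.O.*; (2,0)=+1→OXO/.XX/XO.; (2,2)=+1→OXO/.XX/.OX
ply 4, O at OXO/XXX/.O. | (2,0)=-1→OXO/XXX/OO.*; (2,2)=-1→OXO/XXX/.OO
ply 5, X at OXO/XXX/OO. | (2,2)=+1→OXO/XXX/OOX*
ply 6: OXO/XXX/OOX is terminal -1 (O); from .XO/.X./.O. depth 7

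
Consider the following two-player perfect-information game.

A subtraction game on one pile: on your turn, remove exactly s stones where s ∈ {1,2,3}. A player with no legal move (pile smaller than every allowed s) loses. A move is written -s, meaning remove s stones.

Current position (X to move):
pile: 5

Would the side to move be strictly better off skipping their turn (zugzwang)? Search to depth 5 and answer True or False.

ply 1, X at 5 | -1=+1→4*; -2=-1→3; -3=-1→2
ply 2, O at 4 | -1=-1→3*; -2=-1→2; -3=-1→1
ply 3, X at 3 | -1=-1→2; -2=-1→1; -3=+1→0*
ply 4: 0 is terminal -1 (O); from 5 depth 5
pass branch (O moves first from the same position):
  | ply 1, O at 5 | -1=+1→4*; -2=-1→3; -3=-1→2
  | ply 2, X at 4 | -1=-1→3*; -2=-1→2; -3=-1→1
  | ply 3, O at 3 | -1=-1→2; -2=-1→1; -3=+1→0*
  | ply 4: 0 is terminal -1 (X); from 5 depth 5
X moving scores +1; X passing scores -1

zugzwang(5, X) = False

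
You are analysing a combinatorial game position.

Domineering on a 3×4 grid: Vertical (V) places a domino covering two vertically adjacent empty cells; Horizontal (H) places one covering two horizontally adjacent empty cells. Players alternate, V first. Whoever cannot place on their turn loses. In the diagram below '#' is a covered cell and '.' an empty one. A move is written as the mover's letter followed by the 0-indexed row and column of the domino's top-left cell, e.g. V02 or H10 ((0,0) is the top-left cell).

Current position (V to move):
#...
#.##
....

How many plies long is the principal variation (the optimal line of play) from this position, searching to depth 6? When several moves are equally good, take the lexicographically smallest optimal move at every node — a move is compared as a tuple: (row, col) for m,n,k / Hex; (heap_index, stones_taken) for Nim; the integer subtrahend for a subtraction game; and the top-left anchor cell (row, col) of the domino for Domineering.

ply 1, V at #.../#.##/.... | V01=-1→##../####/....*; V11=-1→#.../####/.#..
ply 2, H at ##../####/.... | H02=+1→####/####/....*; H20=+1→##../####/##..; H21=+1→##../####/.##.; H22=+1→##../####/..##
ply 3: ####/####/.... is terminal -1 (V); from #.../#.##/.... depth 6

PV length from [#.../#.##/....]: 2 plies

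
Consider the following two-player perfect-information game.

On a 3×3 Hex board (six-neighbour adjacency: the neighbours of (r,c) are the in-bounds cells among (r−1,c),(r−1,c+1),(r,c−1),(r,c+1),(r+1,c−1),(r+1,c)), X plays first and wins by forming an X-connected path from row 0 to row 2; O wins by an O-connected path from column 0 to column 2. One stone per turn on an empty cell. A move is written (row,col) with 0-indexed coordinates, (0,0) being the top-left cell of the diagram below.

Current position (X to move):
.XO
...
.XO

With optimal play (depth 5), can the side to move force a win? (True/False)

ply 1, X at .XO/.../.XO | (0,0)=-1→XXO/.../.XO; (1,0)=+1→.XO/X../.XO*; (1,1)=+1→.XO/.X./.XO; (1,2)=-1→.XO/..X/.XO; (2,0)=+1→.XO/.../XXO
ply 2, O at .XO/X../.XO | (0,0)=-1→OXO/X../.XO*; (1,1)=-1→.XO/XO./.XO; (1,2)=-1→.XO/X.O/.XO; (2,0)=-1→.XO/X../OXO
ply 3, X at OXO/X../.XO | (1,1)=+1→OXO/XX./.XO*; (1,2)=+1→OXO/X.X/.XO; (2,0)=+1→OXO/X../XXO
ply 4: OXO/XX./.XO is terminal -1 (O); from .XO/.../.XO depth 5

X winning at [.XO/.../.XO]: True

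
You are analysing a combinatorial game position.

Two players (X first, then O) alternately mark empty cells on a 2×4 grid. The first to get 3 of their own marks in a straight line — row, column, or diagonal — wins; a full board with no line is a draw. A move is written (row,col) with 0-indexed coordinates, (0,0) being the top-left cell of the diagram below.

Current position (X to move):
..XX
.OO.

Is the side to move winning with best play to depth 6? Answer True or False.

ply 1, X at ..XX/.OO. | (0,0)=-1→X.XX/.OO.; (0,1)=+1→.XXX/.OO.*; (1,0)=-1→..XX/XOO.; (1,3)=-1→..XX/.OOX
ply 2: .XXX/.OO. is terminal -1 (O); from ..XX/.OO. depth 6

X winning at [..XX/.OO.]: True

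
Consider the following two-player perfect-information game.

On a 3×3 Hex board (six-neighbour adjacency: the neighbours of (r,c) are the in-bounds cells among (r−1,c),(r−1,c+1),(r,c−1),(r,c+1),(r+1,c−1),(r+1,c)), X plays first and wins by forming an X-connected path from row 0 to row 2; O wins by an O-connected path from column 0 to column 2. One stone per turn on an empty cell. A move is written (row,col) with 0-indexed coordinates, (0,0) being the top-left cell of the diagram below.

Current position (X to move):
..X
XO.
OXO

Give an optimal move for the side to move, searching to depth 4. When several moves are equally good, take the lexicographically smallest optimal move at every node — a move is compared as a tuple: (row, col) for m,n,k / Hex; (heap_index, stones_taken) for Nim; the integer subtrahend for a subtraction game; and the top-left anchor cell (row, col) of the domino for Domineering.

ply 1, X at ..X/XO./OXO | (0,0)=-1→X.X/XO./OXO; (0,1)=-1→.XX/XO./OXO; (1,2)=+1→..X/XOX/OXO*
ply 2: ..X/XOX/OXO is terminal -1 (O); from ..X/XO./OXO depth 4

X's best at [..X/XO./OXO]: (1,2)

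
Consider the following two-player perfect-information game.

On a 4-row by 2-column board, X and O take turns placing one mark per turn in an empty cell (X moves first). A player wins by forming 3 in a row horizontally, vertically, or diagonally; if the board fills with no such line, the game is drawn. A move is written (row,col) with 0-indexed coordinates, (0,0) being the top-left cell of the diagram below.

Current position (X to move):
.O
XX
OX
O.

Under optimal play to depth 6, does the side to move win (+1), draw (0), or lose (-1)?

value(.O/XX/OX/O., X) = +1

[.O/XX/OX/O.] X move#1: (0,0):+0/XO/XX/OX/O., (3,1):+1/.O/XX/OX/OX*
[.O/XX/OX/OX] end (terminal -1, O#2); searched .O/XX/OX/O. to 6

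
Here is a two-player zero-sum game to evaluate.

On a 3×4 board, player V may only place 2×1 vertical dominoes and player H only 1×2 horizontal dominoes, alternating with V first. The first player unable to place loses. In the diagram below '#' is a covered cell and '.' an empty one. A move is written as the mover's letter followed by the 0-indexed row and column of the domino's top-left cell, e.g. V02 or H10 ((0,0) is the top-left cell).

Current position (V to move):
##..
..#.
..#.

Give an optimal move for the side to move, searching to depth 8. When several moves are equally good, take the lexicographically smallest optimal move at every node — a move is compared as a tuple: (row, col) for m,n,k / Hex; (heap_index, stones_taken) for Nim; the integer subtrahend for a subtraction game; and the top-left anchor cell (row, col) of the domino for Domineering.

V's best at [##../..#./..#.]: V10

p1 V@[##../..#./..#.]: V03[##.#/..##/..#.]-1 V10[##../#.#./#.#.]+1* V11[##../.##./.##.]+1 V13[##../..##/..##]-1
p2 H@[##../#.#./#.#.]: H02[####/#.#./#.#.]-1*
p3 V@[####/#.#./#.#.]: V11[####/###./###.]+1* V13[####/#.##/#.##]+1
p4 H@[####/###./###.] terminal -1; root [##../..#./..#.] d8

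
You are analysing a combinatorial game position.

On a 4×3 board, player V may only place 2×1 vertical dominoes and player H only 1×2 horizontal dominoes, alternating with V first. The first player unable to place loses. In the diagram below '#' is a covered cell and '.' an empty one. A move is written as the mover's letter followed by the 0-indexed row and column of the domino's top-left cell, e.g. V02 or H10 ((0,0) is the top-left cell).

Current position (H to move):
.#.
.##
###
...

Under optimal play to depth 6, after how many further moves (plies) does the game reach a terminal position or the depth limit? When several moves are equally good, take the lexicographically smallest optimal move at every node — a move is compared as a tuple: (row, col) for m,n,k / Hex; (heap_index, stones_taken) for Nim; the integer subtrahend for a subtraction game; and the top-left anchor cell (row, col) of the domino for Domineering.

PV length from [.#./.##/###/...]: 2 plies

ply 1, H at .#./.##/###/... | H30=-1→.#./.##/###/##.*; H31=-1→.#./.##/###/.##
ply 2, V at .#./.##/###/##. | V00=+1→##./###/###/##.*
ply 3: ##./###/###/##. is terminal -1 (H); from .#./.##/###/... depth 6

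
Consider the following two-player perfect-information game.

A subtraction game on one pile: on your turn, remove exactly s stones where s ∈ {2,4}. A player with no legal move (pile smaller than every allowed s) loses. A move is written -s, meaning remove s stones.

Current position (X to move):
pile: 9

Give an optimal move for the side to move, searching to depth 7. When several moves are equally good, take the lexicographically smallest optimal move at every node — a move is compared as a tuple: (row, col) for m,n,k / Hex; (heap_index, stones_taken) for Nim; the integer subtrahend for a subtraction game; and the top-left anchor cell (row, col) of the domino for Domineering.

[9] X move#1: -2:+1/7*, -4:-1/5
[7] O move#2: -2:-1/5*, -4:-1/3
[5] X move#3: -2:-1/3, -4:+1/1*
[1] end (terminal -1, O#4); searched 9 to 7

X's best at [9]: -2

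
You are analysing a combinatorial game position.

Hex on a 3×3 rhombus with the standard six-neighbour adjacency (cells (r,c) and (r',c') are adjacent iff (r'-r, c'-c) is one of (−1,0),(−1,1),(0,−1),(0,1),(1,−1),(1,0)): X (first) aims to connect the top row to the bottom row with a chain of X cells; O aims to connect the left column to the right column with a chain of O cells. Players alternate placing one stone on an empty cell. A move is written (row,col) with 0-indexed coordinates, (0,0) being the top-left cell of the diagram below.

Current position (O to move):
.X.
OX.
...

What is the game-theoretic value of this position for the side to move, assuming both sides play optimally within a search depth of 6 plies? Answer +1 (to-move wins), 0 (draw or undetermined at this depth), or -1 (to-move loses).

value(.X./OX./..., O) = -1

ply 1, O at .X./OX./... | (0,0)=-1→OX./OX./...*; (0,2)=-1→.XO/OX./...; (1,2)=-1→.X./OXO/...; (2,0)=-1→.X./OX./O..; (2,1)=-1→.X./OX./.O.; (2,2)=-1→.X./OX./..O
ply 2, X at OX./OX./... | (0,2)=+1→OXX/OX./...*; (1,2)=+1→OX./OXX/...; (2,0)=+1→OX./OX./X..; (2,1)=+1→OX./OX./.X.; (2,2)=+1→OX./OX./..X
ply 3, O at OXX/OX./... | (1,2)=-1→OXX/OXO/...*; (2,0)=-1→OXX/OX./O..; (2,1)=-1→OXX/OX./.O.; (2,2)=-1→OXX/OX./..O
ply 4, X at OXX/OXO/... | (2,0)=+1→OXX/OXO/X..*; (2,1)=+1→OXX/OXO/.X.; (2,2)=+1→OXX/OXO/..X
ply 5: OXX/OXO/X.. is terminal -1 (O); from .X./OX./... depth 6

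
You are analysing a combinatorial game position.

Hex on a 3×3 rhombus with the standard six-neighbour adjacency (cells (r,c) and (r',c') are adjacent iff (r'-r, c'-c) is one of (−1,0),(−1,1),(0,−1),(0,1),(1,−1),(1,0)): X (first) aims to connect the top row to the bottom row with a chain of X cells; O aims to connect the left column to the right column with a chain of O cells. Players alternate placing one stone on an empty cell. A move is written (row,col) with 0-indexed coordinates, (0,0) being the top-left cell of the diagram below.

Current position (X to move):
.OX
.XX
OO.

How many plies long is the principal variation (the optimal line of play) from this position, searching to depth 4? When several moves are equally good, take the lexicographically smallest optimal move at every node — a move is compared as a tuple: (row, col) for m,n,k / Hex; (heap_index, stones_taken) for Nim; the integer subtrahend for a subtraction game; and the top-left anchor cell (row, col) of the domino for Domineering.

[.OX/.XX/OO.] X move#1: (0,0):-1/XOX/.XX/OO., (1,0):-1/.OX/XXX/OO., (2,2):+1/.OX/.XX/OOX*
[.OX/.XX/OOX] end (terminal -1, O#2); searched .OX/.XX/OO. to 4

PV length from [.OX/.XX/OO.]: 1 ply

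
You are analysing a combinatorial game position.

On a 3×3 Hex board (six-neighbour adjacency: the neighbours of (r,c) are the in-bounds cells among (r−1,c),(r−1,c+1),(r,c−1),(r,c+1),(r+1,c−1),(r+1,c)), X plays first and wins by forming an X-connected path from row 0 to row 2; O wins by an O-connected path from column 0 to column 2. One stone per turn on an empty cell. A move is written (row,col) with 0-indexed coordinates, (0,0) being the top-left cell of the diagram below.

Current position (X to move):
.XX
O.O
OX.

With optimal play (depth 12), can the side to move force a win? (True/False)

[.XX/O.O/OX.] X move#1: (0,0):-1/XXX/O.O/OX., (1,1):+1/.XX/OXO/OX.*, (2,2):-1/.XX/O.O/OXX
[.XX/OXO/OX.] end (terminal -1, O#2); searched .XX/O.O/OX. to 12

X winning at [.XX/O.O/OX.]: True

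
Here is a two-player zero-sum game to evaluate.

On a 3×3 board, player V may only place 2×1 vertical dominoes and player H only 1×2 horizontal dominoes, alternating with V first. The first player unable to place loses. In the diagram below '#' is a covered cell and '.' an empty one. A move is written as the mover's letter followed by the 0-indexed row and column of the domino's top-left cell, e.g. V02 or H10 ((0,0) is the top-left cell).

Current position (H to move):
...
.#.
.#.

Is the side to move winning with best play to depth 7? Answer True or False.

ply 1, H at .../.#./.#. | H00=-1→##./.#./.#.*; H01=-1→.##/.#./.#.
ply 2, V at ##./.#./.#. | V02=+1→###/.##/.#.*; V10=+1→##./##./##.; V12=+1→##./.##/.##
ply 3: ###/.##/.#. is terminal -1 (H); from .../.#./.#. depth 7

H winning at [.../.#./.#.]: False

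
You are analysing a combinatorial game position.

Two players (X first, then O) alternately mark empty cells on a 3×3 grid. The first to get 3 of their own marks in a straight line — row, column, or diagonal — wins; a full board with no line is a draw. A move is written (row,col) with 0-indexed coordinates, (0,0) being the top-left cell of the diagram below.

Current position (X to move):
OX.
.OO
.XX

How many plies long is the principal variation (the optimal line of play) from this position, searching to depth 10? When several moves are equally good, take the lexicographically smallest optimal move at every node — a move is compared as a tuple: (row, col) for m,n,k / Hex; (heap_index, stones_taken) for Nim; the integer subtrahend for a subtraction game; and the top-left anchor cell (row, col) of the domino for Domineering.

[OX./.OO/.XX] X move#1: (0,2):-1/OXX/.OO/.XX, (1,0):+0/OX./XOO/.XX, (2,0):+1/OX./.OO/XXX*
[OX./.OO/XXX] end (terminal -1, O#2); searched OX./.OO/.XX to 10

PV length from [OX./.OO/.XX]: 1 ply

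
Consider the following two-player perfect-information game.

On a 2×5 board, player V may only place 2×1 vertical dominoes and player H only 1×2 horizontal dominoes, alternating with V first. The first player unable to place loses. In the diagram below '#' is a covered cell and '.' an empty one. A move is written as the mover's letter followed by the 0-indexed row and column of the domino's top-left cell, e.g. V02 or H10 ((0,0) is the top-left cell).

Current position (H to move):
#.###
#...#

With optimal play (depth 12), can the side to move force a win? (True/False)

H winning at [#.###/#...#]: True

[#.###/#...#] H move#1: H11:+1/#.###/###.#*, H12:-1/#.###/#.###
[#.###/###.#] end (terminal -1, V#2); searched #.###/#...# to 12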